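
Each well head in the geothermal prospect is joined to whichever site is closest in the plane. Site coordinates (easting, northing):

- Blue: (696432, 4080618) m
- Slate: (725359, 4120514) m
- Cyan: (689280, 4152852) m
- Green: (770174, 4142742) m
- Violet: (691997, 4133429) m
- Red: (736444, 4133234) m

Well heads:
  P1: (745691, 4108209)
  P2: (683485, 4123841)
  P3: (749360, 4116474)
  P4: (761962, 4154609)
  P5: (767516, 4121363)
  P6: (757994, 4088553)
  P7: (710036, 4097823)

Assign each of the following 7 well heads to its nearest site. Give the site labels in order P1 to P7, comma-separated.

P1 → Slate (d²=564803249.00)
P2 → Violet (d²=164383888.00)
P3 → Red (d²=447720656.00)
P4 → Green (d²=208262633.00)
P5 → Green (d²=464126605.00)
P6 → Slate (d²=2086548746.00)
P7 → Blue (d²=481080841.00)

Slate, Violet, Red, Green, Green, Slate, Blue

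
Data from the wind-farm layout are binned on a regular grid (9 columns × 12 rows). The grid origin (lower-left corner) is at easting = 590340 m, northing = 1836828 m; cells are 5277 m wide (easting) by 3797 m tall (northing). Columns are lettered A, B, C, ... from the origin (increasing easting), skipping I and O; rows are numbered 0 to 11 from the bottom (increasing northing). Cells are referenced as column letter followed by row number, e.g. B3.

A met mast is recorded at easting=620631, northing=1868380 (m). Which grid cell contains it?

F8

Column index: ⌊(620631 − 590340) / 5277⌋ = ⌊5.740⌋ = 5 → column F
Row offset from origin: ⌊(1868380 − 1836828) / 3797⌋ = ⌊8.310⌋ = 8 → row 8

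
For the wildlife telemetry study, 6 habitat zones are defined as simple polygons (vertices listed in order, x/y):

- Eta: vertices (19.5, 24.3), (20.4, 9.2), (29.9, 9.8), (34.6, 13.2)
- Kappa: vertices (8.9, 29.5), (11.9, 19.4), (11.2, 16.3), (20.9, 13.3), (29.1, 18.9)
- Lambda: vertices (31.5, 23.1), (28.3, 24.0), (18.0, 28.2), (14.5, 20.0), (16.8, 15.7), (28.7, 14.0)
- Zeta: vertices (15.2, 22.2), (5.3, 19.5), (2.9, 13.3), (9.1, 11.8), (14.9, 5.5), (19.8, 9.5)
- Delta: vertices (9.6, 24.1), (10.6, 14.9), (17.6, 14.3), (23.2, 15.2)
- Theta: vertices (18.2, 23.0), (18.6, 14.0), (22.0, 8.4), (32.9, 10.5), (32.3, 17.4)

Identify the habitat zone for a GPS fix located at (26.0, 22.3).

Cast a ray rightward from (26.0, 22.3). For each polygon, the edges (by vertex number in listed order) whose endpoints lie on opposite sides of y = 22.3, where each meets that height, and whether that is right or left of the point:
Eta: 1–2 at x≈19.62 (left), 4–1 at x≈22.22 (left) → 0 crossings.
Kappa: 1–2 at x≈11.04 (left), 5–1 at x≈22.62 (left) → 0 crossings.
Lambda: 3–4 at x≈15.48 (left), 6–1 at x≈31.25 (right) → 1 crossing.
Zeta: no edge straddles that height → 0 crossings.
Delta: 1–2 at x≈9.80 (left), 4–1 at x≈12.35 (left) → 0 crossings.
Theta: 1–2 at x≈18.23 (left), 5–1 at x≈19.96 (left) → 0 crossings.
Only Lambda has an odd count, so the point is inside Lambda.

Lambda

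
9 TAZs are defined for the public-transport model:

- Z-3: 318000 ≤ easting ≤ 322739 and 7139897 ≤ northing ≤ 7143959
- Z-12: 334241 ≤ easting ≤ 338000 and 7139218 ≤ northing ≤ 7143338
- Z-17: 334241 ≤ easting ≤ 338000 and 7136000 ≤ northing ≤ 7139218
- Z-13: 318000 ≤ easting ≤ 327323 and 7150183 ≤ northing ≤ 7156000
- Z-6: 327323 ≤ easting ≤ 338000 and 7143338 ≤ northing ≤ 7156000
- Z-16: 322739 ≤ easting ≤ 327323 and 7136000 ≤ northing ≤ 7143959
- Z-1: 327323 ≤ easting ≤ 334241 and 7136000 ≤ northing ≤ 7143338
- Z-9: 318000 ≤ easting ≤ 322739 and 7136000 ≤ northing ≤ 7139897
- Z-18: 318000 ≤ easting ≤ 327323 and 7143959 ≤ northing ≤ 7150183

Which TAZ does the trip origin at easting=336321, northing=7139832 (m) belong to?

Z-12

The point has easting = 336321 and northing = 7139832.
Only Z-12 satisfies 334241 ≤ easting ≤ 338000 and 7139218 ≤ northing ≤ 7143338.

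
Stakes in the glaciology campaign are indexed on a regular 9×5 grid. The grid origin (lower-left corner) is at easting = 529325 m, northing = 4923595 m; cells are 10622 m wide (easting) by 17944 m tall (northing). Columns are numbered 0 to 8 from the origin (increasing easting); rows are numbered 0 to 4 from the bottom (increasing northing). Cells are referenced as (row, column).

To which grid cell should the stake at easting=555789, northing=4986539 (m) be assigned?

Column index: ⌊(555789 − 529325) / 10622⌋ = ⌊2.491⌋ = 2
Row offset from origin: ⌊(4986539 − 4923595) / 17944⌋ = ⌊3.508⌋ = 3 → row 3

(3, 2)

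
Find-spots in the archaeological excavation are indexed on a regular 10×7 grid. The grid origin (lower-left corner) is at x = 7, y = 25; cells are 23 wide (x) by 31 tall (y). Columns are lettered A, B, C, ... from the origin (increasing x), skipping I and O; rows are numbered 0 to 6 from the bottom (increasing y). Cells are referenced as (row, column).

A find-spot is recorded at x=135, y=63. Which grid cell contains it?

(1, F)

Column index: ⌊(135 − 7) / 23⌋ = ⌊5.565⌋ = 5 → column F
Row offset from origin: ⌊(63 − 25) / 31⌋ = ⌊1.226⌋ = 1 → row 1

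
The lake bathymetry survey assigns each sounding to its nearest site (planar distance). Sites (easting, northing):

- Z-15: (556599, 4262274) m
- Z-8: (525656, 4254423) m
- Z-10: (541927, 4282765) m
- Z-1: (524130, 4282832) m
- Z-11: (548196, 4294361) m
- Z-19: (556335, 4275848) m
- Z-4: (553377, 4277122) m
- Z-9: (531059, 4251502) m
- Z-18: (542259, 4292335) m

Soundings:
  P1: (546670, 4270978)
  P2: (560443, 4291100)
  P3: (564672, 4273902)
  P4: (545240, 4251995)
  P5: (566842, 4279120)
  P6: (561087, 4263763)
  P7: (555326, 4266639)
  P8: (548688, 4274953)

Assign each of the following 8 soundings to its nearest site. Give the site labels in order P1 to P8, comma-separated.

P1 → Z-4 (d²=82732585.00)
P2 → Z-11 (d²=160623130.00)
P3 → Z-19 (d²=73292485.00)
P4 → Z-9 (d²=201343810.00)
P5 → Z-19 (d²=121103033.00)
P6 → Z-15 (d²=22359265.00)
P7 → Z-15 (d²=20673754.00)
P8 → Z-4 (d²=26691282.00)

Z-4, Z-11, Z-19, Z-9, Z-19, Z-15, Z-15, Z-4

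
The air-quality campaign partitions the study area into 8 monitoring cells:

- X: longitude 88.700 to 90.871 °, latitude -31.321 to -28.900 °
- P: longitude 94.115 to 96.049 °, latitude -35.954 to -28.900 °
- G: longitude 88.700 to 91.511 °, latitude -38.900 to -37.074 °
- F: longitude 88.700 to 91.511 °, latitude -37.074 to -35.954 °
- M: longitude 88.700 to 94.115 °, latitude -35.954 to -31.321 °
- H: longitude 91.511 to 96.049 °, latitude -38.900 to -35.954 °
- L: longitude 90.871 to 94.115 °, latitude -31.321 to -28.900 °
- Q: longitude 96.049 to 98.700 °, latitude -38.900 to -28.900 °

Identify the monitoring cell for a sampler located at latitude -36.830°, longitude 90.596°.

The point has longitude = 90.596 and latitude = -36.830.
Only F satisfies 88.700 ≤ longitude ≤ 91.511 and -37.074 ≤ latitude ≤ -35.954.

F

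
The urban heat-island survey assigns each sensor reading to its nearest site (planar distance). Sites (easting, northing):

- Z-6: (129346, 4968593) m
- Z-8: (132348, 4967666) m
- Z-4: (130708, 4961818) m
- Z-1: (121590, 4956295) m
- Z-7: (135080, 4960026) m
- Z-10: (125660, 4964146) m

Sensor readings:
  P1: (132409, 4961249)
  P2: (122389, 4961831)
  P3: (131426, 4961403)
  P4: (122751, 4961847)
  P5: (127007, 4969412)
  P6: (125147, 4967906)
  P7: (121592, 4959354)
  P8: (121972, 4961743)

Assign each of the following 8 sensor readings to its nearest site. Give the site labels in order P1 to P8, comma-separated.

Z-4, Z-10, Z-4, Z-10, Z-6, Z-10, Z-1, Z-10

P1 → Z-4 (d²=3217162.00)
P2 → Z-10 (d²=16058666.00)
P3 → Z-4 (d²=687749.00)
P4 → Z-10 (d²=13747682.00)
P5 → Z-6 (d²=6141682.00)
P6 → Z-10 (d²=14400769.00)
P7 → Z-1 (d²=9357485.00)
P8 → Z-10 (d²=19375753.00)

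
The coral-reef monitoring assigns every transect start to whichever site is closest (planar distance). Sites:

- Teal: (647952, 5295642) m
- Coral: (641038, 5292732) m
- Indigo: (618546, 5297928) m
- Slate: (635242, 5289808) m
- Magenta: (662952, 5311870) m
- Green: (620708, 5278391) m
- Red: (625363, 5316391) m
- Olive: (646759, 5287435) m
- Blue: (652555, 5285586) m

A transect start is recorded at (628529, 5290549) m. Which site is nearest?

Slate

Squared distances to each site:
Teal: 403191578.000; Coral: 161240570.000; Indigo: 154109930.000; Slate: 45613450.000; Magenta: 1639527970.000; Green: 208985005.000; Red: 677832520.000; Olive: 342029896.000; Blue: 601880045.000.
Minimum at Slate.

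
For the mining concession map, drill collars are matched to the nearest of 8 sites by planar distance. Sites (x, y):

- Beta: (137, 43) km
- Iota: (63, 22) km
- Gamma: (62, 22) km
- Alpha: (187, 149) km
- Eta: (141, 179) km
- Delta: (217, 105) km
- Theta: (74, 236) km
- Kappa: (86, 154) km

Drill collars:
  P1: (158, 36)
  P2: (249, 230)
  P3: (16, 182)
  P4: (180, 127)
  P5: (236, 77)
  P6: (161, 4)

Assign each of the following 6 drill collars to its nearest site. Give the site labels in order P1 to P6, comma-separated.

P1 → Beta (d²=490.00)
P2 → Alpha (d²=10405.00)
P3 → Kappa (d²=5684.00)
P4 → Alpha (d²=533.00)
P5 → Delta (d²=1145.00)
P6 → Beta (d²=2097.00)

Beta, Alpha, Kappa, Alpha, Delta, Beta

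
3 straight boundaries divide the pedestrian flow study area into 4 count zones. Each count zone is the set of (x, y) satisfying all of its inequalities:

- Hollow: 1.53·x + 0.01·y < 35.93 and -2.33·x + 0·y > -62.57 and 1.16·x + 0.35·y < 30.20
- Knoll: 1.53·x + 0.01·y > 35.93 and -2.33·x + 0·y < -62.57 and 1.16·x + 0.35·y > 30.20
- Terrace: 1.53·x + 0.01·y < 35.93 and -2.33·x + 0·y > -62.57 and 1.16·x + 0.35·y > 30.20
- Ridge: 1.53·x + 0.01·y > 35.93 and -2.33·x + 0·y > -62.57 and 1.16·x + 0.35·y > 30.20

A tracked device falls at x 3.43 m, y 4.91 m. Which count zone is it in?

Hollow

1.53·3.43 + 0.01·4.91 = 5.297, which is < 35.93
-2.33·3.43 + 0·4.91 = -7.992, which is > -62.57
1.16·3.43 + 0.35·4.91 = 5.697, which is < 30.20
This sign pattern matches Hollow.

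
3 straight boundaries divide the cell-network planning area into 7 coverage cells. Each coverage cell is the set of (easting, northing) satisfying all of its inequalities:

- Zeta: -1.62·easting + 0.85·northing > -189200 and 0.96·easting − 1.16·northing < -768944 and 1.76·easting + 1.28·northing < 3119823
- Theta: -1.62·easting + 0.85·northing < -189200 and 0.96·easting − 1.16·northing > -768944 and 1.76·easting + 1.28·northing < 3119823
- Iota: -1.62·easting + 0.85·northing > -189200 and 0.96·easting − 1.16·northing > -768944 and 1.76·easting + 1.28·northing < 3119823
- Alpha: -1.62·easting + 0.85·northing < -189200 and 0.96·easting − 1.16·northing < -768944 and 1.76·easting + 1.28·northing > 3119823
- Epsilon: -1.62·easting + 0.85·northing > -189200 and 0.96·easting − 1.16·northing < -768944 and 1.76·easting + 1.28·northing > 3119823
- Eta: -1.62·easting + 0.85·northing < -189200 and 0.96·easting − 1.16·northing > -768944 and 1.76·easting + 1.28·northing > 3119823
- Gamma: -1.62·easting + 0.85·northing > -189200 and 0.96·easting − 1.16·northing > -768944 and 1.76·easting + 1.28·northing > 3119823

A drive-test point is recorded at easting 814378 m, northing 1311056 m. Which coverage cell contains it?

-1.62·814378 + 0.85·1311056 = -204894.760, which is < -189200
0.96·814378 − 1.16·1311056 = -739022.080, which is > -768944
1.76·814378 + 1.28·1311056 = 3111456.960, which is < 3119823
This sign pattern matches Theta.

Theta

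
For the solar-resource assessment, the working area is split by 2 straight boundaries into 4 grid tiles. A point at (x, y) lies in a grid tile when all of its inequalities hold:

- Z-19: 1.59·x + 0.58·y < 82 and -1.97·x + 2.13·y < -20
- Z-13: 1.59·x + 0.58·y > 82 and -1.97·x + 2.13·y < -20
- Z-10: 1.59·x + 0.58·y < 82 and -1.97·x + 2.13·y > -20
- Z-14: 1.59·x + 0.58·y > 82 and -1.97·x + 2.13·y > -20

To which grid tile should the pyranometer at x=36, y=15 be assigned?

Z-19

1.59·36 + 0.58·15 = 65.940, which is < 82
-1.97·36 + 2.13·15 = -38.970, which is < -20
This sign pattern matches Z-19.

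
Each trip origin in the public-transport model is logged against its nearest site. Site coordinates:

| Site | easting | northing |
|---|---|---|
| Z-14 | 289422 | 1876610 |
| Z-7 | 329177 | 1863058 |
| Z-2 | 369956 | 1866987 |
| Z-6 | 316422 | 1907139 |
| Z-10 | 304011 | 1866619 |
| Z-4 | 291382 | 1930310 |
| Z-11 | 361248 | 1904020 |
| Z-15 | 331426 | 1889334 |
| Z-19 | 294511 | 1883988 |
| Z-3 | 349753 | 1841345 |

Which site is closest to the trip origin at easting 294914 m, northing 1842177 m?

Z-10

Squared distances to each site:
Z-14: 1215793553.000; Z-7: 1609969330.000; Z-2: 6246837864.000; Z-6: 4682655508.000; Z-10: 680166773.000; Z-4: 7779900713.000; Z-11: 8224756205.000; Z-15: 3556908793.000; Z-19: 1748322130.000; Z-3: 3008008145.000.
Minimum at Z-10.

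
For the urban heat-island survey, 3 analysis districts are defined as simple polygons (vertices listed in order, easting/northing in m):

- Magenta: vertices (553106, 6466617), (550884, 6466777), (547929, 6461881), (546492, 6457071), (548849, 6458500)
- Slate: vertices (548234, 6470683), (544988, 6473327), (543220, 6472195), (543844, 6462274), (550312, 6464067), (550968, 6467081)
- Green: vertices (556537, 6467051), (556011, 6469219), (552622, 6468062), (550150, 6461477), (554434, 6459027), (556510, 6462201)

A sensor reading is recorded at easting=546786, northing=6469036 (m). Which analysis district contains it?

Cast a ray rightward from (546786, 6469036). For each polygon, the edges (by vertex number in listed order) whose endpoints lie on opposite sides of northing = 6469036, where each meets that height, and whether that is right or left of the point:
Magenta: no edge straddles that height → 0 crossings.
Slate: 3–4 at easting≈543418.7 (left), 6–1 at easting≈549484.1 (right) → 1 crossing.
Green: 1–2 at easting≈556055.4 (right), 2–3 at easting≈555475.0 (right) → 2 crossings.
Only Slate has an odd count, so the point is inside Slate.

Slate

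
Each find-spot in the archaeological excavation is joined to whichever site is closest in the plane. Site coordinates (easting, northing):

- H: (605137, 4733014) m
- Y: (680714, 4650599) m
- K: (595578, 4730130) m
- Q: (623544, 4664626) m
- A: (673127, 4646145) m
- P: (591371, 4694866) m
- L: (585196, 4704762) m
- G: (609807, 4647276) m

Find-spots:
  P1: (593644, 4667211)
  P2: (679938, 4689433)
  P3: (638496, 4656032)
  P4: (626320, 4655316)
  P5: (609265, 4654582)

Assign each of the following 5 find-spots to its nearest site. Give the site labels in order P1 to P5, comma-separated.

G, Y, Q, Q, G

P1 → G (d²=658646794.00)
P2 → Y (d²=1508681732.00)
P3 → Q (d²=297419140.00)
P4 → Q (d²=94382276.00)
P5 → G (d²=53671400.00)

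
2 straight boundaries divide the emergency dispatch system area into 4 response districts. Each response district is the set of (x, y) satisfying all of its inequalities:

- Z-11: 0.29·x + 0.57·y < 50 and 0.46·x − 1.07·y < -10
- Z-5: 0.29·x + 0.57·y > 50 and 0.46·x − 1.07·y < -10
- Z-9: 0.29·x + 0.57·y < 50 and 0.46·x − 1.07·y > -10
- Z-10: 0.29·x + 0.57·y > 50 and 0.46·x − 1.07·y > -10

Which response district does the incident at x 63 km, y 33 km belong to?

Z-9

0.29·63 + 0.57·33 = 37.080, which is < 50
0.46·63 − 1.07·33 = -6.330, which is > -10
This sign pattern matches Z-9.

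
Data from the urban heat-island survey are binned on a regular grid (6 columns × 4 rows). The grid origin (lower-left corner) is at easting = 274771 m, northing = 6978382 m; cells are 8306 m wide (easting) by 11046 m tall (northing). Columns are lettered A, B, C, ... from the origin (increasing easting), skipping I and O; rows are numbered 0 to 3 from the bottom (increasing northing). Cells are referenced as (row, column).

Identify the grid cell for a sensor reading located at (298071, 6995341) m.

Column index: ⌊(298071 − 274771) / 8306⌋ = ⌊2.805⌋ = 2 → column C
Row offset from origin: ⌊(6995341 − 6978382) / 11046⌋ = ⌊1.535⌋ = 1 → row 1

(1, C)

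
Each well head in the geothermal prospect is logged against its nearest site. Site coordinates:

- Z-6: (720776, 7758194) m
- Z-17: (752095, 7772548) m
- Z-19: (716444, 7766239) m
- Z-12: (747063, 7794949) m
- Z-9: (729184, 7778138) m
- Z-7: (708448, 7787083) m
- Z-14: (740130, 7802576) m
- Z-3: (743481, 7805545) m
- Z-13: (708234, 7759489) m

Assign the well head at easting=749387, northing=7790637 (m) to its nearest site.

Squared distances to each site:
Z-6: 1871137570.000; Z-17: 334545185.000; Z-19: 1680503653.000; Z-12: 23994320.000; Z-9: 564386210.000; Z-7: 1688632637.000; Z-14: 228231770.000; Z-3: 257129300.000; Z-13: 2663767313.000.
Minimum at Z-12.

Z-12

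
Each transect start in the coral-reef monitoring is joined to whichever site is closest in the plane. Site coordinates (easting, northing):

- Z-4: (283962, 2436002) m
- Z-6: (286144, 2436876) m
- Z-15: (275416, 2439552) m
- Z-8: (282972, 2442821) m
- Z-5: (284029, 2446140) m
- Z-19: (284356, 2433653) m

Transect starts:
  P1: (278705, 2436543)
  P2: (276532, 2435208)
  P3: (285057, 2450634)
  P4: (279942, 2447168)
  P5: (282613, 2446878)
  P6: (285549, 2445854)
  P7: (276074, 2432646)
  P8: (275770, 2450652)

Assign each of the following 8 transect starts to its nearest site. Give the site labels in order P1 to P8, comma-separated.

Z-15, Z-15, Z-5, Z-5, Z-5, Z-5, Z-15, Z-5

P1 → Z-15 (d²=19871602.00)
P2 → Z-15 (d²=20115792.00)
P3 → Z-5 (d²=21252820.00)
P4 → Z-5 (d²=17760353.00)
P5 → Z-5 (d²=2549700.00)
P6 → Z-5 (d²=2392196.00)
P7 → Z-15 (d²=48125800.00)
P8 → Z-5 (d²=88569225.00)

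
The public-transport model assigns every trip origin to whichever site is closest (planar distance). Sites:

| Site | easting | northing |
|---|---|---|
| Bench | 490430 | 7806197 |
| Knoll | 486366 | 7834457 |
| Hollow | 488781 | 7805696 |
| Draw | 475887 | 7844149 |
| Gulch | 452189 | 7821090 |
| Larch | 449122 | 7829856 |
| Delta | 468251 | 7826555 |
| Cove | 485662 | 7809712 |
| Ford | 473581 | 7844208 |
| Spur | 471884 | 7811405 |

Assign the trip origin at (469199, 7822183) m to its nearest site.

Squared distances to each site:
Bench: 706307557.000; Knoll: 445356965.000; Hollow: 655275893.000; Draw: 527234500.000; Gulch: 290534749.000; Larch: 461960858.000; Delta: 20013088.000; Cove: 426556210.000; Ford: 504302549.000; Spur: 123374509.000.
Minimum at Delta.

Delta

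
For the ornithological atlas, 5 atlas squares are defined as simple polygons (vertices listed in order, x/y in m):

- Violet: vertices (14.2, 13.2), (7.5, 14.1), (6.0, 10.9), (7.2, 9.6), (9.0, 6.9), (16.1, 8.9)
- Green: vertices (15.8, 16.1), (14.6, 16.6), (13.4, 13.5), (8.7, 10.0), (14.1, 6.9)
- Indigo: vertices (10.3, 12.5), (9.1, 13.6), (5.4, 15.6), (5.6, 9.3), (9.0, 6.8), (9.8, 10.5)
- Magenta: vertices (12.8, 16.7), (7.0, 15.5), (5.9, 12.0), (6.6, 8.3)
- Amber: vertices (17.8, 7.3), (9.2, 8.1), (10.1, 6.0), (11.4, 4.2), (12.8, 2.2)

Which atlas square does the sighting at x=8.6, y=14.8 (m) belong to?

Magenta

Cast a ray rightward from (8.6, 14.8). For each polygon, the edges (by vertex number in listed order) whose endpoints lie on opposite sides of y = 14.8, where each meets that height, and whether that is right or left of the point:
Violet: no edge straddles that height → 0 crossings.
Green: 2–3 at x≈13.90 (right), 5–1 at x≈15.56 (right) → 2 crossings.
Indigo: 2–3 at x≈6.88 (left), 3–4 at x≈5.43 (left) → 0 crossings.
Magenta: 2–3 at x≈6.78 (left), 4–1 at x≈11.40 (right) → 1 crossing.
Amber: no edge straddles that height → 0 crossings.
Only Magenta has an odd count, so the point is inside Magenta.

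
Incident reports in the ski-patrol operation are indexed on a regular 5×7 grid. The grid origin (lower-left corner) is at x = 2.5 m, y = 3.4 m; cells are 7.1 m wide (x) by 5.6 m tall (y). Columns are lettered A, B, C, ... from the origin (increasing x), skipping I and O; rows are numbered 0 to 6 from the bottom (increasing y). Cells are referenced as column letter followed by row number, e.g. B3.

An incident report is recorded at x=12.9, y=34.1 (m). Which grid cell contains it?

B5

Column index: ⌊(12.9 − 2.5) / 7.1⌋ = ⌊1.465⌋ = 1 → column B
Row offset from origin: ⌊(34.1 − 3.4) / 5.6⌋ = ⌊5.482⌋ = 5 → row 5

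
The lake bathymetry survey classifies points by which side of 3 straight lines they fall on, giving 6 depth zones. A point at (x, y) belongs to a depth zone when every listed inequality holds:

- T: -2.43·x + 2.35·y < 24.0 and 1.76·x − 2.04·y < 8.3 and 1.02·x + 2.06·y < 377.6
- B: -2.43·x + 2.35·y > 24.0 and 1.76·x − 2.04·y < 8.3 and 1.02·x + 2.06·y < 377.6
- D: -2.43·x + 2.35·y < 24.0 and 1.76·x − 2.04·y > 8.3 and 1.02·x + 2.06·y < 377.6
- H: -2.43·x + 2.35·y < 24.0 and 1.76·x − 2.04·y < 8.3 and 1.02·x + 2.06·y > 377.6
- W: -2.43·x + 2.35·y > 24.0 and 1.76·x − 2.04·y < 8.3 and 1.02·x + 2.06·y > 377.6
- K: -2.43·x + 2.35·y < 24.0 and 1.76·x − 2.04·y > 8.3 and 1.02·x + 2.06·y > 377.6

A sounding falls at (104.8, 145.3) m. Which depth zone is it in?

-2.43·104.8 + 2.35·145.3 = 86.791, which is > 24.0
1.76·104.8 − 2.04·145.3 = -111.964, which is < 8.3
1.02·104.8 + 2.06·145.3 = 406.214, which is > 377.6
This sign pattern matches W.

W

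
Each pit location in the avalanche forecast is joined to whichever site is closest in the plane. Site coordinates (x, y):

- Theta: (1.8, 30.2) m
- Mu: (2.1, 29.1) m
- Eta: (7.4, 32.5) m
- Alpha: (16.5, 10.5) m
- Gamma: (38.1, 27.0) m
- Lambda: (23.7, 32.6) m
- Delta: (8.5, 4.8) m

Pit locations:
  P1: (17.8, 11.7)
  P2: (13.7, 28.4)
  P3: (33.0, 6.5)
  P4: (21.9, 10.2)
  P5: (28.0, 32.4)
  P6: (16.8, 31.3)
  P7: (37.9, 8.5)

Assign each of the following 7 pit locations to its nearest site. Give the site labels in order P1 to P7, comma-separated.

Alpha, Eta, Alpha, Alpha, Lambda, Lambda, Gamma

P1 → Alpha (d²=3.13)
P2 → Eta (d²=56.50)
P3 → Alpha (d²=288.25)
P4 → Alpha (d²=29.25)
P5 → Lambda (d²=18.53)
P6 → Lambda (d²=49.30)
P7 → Gamma (d²=342.29)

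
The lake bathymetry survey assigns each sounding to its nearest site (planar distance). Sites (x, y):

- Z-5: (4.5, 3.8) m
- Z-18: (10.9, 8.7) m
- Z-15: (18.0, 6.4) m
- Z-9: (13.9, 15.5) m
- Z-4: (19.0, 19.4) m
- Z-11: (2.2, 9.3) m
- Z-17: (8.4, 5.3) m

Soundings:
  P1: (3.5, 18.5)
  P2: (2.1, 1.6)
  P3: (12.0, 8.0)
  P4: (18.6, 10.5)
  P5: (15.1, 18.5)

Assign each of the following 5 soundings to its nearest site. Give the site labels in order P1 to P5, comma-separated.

Z-11, Z-5, Z-18, Z-15, Z-9

P1 → Z-11 (d²=86.33)
P2 → Z-5 (d²=10.60)
P3 → Z-18 (d²=1.70)
P4 → Z-15 (d²=17.17)
P5 → Z-9 (d²=10.44)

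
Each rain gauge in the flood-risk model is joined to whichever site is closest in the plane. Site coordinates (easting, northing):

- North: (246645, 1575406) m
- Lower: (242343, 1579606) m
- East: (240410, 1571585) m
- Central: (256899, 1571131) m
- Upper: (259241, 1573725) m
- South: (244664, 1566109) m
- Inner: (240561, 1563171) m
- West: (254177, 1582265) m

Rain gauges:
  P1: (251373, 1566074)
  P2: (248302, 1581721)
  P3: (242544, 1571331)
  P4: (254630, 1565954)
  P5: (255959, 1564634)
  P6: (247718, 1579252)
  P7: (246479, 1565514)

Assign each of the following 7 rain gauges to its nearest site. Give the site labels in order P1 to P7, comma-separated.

South, West, East, Central, Central, North, South

P1 → South (d²=45011906.00)
P2 → West (d²=34811561.00)
P3 → East (d²=4618472.00)
P4 → Central (d²=31949690.00)
P5 → Central (d²=43094609.00)
P6 → North (d²=15943045.00)
P7 → South (d²=3648250.00)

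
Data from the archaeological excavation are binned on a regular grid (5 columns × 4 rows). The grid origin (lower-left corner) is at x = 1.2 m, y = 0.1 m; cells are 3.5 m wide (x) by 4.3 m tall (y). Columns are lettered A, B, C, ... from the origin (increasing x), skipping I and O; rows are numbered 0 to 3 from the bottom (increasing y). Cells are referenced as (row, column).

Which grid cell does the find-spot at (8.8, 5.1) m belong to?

Column index: ⌊(8.8 − 1.2) / 3.5⌋ = ⌊2.171⌋ = 2 → column C
Row offset from origin: ⌊(5.1 − 0.1) / 4.3⌋ = ⌊1.163⌋ = 1 → row 1

(1, C)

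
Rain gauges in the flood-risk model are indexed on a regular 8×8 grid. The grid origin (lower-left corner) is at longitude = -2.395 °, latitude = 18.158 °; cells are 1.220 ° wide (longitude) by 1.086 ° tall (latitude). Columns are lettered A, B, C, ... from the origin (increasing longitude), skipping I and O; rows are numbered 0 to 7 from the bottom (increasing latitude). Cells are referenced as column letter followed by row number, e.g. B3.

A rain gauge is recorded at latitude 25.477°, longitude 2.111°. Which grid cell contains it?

Column index: ⌊(2.111 − -2.395) / 1.220⌋ = ⌊3.693⌋ = 3 → column D
Row offset from origin: ⌊(25.477 − 18.158) / 1.086⌋ = ⌊6.739⌋ = 6 → row 6

D6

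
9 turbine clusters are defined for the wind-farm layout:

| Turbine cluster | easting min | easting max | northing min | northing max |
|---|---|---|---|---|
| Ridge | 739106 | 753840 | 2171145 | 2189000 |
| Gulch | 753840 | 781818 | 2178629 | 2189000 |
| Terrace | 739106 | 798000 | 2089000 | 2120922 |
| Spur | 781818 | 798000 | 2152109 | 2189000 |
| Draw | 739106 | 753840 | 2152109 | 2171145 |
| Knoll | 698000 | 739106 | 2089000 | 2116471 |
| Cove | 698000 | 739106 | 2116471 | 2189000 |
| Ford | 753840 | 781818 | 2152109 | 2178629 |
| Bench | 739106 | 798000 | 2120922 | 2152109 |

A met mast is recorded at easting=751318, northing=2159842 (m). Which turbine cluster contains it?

Draw

The point has easting = 751318 and northing = 2159842.
Only Draw satisfies 739106 ≤ easting ≤ 753840 and 2152109 ≤ northing ≤ 2171145.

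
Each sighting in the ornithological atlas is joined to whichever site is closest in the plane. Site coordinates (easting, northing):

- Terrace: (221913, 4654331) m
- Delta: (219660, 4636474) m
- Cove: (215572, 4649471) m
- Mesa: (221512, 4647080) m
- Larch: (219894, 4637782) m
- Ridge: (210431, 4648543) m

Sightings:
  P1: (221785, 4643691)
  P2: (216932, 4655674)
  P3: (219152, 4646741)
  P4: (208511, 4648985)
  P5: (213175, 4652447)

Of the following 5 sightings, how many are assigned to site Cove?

1

P1 → Mesa
P2 → Terrace
P3 → Mesa
P4 → Ridge
P5 → Cove
1 of the 5 goes to Cove.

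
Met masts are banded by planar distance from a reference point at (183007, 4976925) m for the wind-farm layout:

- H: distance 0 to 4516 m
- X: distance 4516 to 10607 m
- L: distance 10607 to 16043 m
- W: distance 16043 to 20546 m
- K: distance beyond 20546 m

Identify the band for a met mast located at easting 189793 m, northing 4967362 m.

Distance = √((189793−183007)² + (4967362−4976925)²) = √(46049796.000 + 91450969.000) = 11726.072 m.
10607 ≤ 11726.072 < 16043 → L.

L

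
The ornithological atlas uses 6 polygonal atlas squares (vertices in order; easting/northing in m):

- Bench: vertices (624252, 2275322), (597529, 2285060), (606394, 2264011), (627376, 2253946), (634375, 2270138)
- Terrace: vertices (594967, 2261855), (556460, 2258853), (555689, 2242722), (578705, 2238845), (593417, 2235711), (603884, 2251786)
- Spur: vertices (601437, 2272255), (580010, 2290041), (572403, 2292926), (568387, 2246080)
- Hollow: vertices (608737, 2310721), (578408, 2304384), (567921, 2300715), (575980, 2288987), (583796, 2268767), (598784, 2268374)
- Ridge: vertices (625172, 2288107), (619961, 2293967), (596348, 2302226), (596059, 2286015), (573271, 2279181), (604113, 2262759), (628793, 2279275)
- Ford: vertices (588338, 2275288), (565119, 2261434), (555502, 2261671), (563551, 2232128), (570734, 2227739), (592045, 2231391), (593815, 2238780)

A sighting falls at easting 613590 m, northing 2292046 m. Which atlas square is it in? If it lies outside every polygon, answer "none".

Ridge

Cast a ray rightward from (613590, 2292046). For each polygon, the edges (by vertex number in listed order) whose endpoints lie on opposite sides of northing = 2292046, where each meets that height, and whether that is right or left of the point:
Bench: no edge straddles that height → 0 crossings.
Terrace: no edge straddles that height → 0 crossings.
Spur: 2–3 at easting≈574723.3 (left), 3–4 at easting≈572327.6 (left) → 0 crossings.
Hollow: 3–4 at easting≈573878.0 (left), 6–1 at easting≈604347.7 (left) → 0 crossings.
Ridge: 1–2 at easting≈621669.2 (right), 3–4 at easting≈596166.5 (left) → 1 crossing.
Ford: no edge straddles that height → 0 crossings.
Only Ridge has an odd count, so the point is inside Ridge.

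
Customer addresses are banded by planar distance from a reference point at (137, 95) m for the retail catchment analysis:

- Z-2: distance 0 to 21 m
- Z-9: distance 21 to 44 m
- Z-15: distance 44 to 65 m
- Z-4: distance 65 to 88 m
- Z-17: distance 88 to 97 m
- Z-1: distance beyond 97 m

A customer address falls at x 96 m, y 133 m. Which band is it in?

Z-15

Distance = √((96−137)² + (133−95)²) = √(1681.000 + 1444.000) = 55.902 m.
44 ≤ 55.902 < 65 → Z-15.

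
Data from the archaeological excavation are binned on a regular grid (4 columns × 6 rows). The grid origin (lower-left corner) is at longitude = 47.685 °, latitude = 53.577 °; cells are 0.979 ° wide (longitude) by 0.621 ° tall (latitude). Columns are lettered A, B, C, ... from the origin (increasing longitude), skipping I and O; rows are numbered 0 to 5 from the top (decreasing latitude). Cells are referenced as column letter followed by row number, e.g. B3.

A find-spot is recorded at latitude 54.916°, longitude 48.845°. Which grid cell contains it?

B3

Column index: ⌊(48.845 − 47.685) / 0.979⌋ = ⌊1.185⌋ = 1 → column B
Row offset from origin: ⌊(54.916 − 53.577) / 0.621⌋ = ⌊2.156⌋ = 2 → row 3 (counted from top)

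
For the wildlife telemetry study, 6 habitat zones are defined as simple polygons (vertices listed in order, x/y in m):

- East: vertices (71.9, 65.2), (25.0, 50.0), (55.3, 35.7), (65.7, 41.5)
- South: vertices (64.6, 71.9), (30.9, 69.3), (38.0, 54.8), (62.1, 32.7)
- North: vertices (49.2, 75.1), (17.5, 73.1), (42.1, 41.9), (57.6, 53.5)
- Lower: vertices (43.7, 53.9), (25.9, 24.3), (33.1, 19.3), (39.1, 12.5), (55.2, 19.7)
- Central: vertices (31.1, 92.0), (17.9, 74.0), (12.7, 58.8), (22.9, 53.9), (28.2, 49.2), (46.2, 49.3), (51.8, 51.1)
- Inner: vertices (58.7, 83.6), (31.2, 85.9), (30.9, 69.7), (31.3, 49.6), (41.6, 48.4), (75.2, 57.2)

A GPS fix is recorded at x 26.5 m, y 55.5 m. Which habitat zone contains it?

Cast a ray rightward from (26.5, 55.5). For each polygon, the edges (by vertex number in listed order) whose endpoints lie on opposite sides of y = 55.5, where each meets that height, and whether that is right or left of the point:
East: 1–2 at x≈41.97 (right), 4–1 at x≈69.36 (right) → 2 crossings.
South: 2–3 at x≈37.66 (right), 4–1 at x≈63.55 (right) → 2 crossings.
North: 2–3 at x≈31.38 (right), 4–1 at x≈56.82 (right) → 2 crossings.
Lower: no edge straddles that height → 0 crossings.
Central: 3–4 at x≈19.57 (left), 7–1 at x≈49.57 (right) → 1 crossing.
Inner: 3–4 at x≈31.18 (right), 5–6 at x≈68.71 (right) → 2 crossings.
Only Central has an odd count, so the point is inside Central.

Central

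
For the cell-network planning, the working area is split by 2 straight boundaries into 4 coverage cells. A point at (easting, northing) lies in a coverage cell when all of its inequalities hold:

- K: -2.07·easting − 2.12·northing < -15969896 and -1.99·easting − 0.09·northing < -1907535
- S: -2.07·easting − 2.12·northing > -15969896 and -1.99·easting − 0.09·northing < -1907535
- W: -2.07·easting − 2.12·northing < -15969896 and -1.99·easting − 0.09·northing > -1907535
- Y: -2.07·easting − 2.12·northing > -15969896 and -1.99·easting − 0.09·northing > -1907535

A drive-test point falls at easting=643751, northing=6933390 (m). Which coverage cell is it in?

-2.07·643751 − 2.12·6933390 = -16031351.370, which is < -15969896
-1.99·643751 − 0.09·6933390 = -1905069.590, which is > -1907535
This sign pattern matches W.

W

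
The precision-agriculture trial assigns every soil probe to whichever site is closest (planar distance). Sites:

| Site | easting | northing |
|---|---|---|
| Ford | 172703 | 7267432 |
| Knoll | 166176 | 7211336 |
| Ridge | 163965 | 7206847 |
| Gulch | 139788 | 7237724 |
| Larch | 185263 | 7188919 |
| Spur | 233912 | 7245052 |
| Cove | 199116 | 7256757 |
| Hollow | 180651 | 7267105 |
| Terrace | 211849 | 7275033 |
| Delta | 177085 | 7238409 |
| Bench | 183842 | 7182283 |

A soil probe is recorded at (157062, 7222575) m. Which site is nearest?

Squared distances to each site:
Ford: 2256791330.000; Knoll: 209380117.000; Ridge: 295021393.000; Gulch: 527883277.000; Larch: 1928022737.000; Spur: 6411138029.000; Cove: 2936948040.000; Hollow: 2539361821.000; Terrace: 5753457133.000; Delta: 651636085.000; Bench: 2340613664.000.
Minimum at Knoll.

Knoll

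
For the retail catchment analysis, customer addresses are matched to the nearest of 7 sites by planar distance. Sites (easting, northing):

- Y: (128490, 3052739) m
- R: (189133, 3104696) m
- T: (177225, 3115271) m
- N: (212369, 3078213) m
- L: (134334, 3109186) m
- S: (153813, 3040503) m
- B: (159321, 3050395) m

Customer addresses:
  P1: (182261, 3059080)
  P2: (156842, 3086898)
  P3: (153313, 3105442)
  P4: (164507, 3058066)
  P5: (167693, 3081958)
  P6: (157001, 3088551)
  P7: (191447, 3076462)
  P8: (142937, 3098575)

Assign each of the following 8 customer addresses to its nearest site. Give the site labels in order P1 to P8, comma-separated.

B, L, L, B, R, L, N, L

P1 → B (d²=601672825.00)
P2 → L (d²=1003365008.00)
P3 → L (d²=374219977.00)
P4 → B (d²=85738837.00)
P5 → R (d²=976690244.00)
P6 → L (d²=939596114.00)
P7 → N (d²=440796085.00)
P8 → L (d²=186604930.00)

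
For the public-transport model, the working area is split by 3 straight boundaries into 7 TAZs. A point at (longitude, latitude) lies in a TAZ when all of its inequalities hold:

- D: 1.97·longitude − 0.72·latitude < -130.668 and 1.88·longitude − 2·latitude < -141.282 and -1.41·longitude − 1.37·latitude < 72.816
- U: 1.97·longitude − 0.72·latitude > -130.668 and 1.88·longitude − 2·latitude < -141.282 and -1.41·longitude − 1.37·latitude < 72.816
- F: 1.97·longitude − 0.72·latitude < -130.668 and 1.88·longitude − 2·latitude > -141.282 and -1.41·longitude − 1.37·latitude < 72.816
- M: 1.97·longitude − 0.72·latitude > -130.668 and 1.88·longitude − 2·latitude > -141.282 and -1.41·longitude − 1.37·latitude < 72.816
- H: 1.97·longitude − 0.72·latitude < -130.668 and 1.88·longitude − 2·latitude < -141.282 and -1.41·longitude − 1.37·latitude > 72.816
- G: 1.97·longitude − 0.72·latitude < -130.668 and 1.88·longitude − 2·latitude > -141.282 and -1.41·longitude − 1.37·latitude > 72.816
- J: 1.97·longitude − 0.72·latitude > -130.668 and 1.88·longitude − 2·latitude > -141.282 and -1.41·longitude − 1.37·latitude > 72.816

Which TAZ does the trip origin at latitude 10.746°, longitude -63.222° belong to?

1.97·-63.222 − 0.72·10.746 = -132.284, which is < -130.668
1.88·-63.222 − 2·10.746 = -140.349, which is > -141.282
-1.41·-63.222 − 1.37·10.746 = 74.421, which is > 72.816
This sign pattern matches G.

G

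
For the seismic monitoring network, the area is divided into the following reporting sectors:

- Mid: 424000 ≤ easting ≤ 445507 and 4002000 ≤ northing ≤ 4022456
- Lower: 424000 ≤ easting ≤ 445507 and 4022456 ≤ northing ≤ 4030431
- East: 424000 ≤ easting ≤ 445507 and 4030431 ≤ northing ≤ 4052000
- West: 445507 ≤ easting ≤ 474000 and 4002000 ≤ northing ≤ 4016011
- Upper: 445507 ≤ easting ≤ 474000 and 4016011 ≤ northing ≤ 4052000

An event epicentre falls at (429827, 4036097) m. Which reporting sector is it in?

East

The point has easting = 429827 and northing = 4036097.
Only East satisfies 424000 ≤ easting ≤ 445507 and 4030431 ≤ northing ≤ 4052000.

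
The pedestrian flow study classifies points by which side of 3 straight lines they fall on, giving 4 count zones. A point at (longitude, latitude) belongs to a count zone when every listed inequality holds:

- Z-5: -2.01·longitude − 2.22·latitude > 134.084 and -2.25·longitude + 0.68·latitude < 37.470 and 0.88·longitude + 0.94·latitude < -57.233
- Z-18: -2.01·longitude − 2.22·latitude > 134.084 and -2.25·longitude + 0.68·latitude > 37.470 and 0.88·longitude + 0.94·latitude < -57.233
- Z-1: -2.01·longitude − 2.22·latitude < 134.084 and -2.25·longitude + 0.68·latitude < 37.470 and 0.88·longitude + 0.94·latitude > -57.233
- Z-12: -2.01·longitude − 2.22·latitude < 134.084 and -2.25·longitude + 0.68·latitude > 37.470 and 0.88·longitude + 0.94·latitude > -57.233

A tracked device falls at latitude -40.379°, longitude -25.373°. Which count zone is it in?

-2.01·-25.373 − 2.22·-40.379 = 140.641, which is > 134.084
-2.25·-25.373 + 0.68·-40.379 = 29.632, which is < 37.470
0.88·-25.373 + 0.94·-40.379 = -60.284, which is < -57.233
This sign pattern matches Z-5.

Z-5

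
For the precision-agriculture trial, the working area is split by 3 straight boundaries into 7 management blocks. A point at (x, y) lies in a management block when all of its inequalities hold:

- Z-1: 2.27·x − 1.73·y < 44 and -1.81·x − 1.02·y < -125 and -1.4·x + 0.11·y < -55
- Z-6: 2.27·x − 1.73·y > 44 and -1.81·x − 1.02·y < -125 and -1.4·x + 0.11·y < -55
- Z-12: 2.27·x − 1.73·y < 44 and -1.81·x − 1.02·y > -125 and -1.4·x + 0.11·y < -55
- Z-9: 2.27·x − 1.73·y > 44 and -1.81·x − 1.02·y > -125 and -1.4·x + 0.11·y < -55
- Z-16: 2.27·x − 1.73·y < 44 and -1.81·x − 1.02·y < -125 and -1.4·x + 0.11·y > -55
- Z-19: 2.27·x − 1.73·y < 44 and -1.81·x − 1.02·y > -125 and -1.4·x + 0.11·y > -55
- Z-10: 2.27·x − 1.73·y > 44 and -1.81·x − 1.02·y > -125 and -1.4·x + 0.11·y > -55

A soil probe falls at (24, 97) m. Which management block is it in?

2.27·24 − 1.73·97 = -113.330, which is < 44
-1.81·24 − 1.02·97 = -142.380, which is < -125
-1.4·24 + 0.11·97 = -22.930, which is > -55
This sign pattern matches Z-16.

Z-16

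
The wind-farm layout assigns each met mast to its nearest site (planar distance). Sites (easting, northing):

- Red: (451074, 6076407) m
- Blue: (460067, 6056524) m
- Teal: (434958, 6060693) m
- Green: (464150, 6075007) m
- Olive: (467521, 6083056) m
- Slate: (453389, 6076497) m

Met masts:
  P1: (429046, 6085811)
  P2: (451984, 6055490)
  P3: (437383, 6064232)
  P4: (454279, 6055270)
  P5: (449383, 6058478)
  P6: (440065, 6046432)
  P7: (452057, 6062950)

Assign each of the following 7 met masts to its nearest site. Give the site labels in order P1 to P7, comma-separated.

P1 → Red (d²=573668000.00)
P2 → Blue (d²=66404045.00)
P3 → Teal (d²=18405146.00)
P4 → Blue (d²=35073460.00)
P5 → Blue (d²=117965972.00)
P6 → Teal (d²=229457570.00)
P7 → Blue (d²=105453576.00)

Red, Blue, Teal, Blue, Blue, Teal, Blue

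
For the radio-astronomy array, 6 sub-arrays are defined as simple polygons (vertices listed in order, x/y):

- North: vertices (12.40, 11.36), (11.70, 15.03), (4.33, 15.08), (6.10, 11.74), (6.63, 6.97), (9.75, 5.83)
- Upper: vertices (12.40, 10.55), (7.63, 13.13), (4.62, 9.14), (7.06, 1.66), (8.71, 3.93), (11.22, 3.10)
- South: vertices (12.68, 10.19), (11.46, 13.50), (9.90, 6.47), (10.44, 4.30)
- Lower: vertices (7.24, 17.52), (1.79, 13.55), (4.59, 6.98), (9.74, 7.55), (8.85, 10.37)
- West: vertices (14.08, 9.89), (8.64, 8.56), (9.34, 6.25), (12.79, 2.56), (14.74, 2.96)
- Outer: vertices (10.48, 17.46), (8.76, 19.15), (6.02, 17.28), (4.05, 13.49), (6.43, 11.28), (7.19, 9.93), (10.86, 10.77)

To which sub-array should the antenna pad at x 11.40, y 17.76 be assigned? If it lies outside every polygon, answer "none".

none

Cast a ray rightward from (11.40, 17.76). For each polygon, the edges (by vertex number in listed order) whose endpoints lie on opposite sides of y = 17.76, where each meets that height, and whether that is right or left of the point:
North: no edge straddles that height → 0 crossings.
Upper: no edge straddles that height → 0 crossings.
South: no edge straddles that height → 0 crossings.
Lower: no edge straddles that height → 0 crossings.
West: no edge straddles that height → 0 crossings.
Outer: 1–2 at x≈10.175 (left), 2–3 at x≈6.723 (left) → 0 crossings.
All counts are even, so the point lies outside every listed polygon.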